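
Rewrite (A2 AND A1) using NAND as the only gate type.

((A2 NAND A1) NAND (A2 NAND A1))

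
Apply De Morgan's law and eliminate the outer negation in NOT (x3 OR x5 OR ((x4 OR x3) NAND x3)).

NOT x3 AND NOT x5 AND NOT ((x4 OR x3) NAND x3)
De Morgan's: NOT(OR of terms) = AND of negations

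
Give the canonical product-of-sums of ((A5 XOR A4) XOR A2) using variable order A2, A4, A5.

ΠM(0, 3, 5, 6) = (A2 OR A4 OR A5) AND (A2 OR NOT A4 OR NOT A5) AND (NOT A2 OR A4 OR NOT A5) AND (NOT A2 OR NOT A4 OR A5)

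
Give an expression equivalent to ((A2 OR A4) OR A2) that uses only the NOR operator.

((((A2 NOR A4) NOR (A2 NOR A4)) NOR A2) NOR (((A2 NOR A4) NOR (A2 NOR A4)) NOR A2))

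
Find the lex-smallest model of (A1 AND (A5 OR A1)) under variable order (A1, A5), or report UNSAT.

A1=1, A5=0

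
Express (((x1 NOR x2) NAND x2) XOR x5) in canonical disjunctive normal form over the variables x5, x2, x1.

(NOT x5 AND NOT x2 AND NOT x1) OR (NOT x5 AND NOT x2 AND x1) OR (NOT x5 AND x2 AND NOT x1) OR (NOT x5 AND x2 AND x1)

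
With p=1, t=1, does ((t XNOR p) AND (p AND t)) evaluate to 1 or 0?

Substituting: ((1 XNOR 1) AND (1 AND 1))
= 1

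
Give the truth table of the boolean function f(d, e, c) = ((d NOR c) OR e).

d | e | c | Output
------------------
0 | 0 | 0 | 1
0 | 0 | 1 | 0
0 | 1 | 0 | 1
0 | 1 | 1 | 1
1 | 0 | 0 | 0
1 | 0 | 1 | 0
1 | 1 | 0 | 1
1 | 1 | 1 | 1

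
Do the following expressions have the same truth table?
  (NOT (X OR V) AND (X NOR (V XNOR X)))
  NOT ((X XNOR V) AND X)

No. Counterexample: with X=0, V=0, Expression 1 = 0 but Expression 2 = 1.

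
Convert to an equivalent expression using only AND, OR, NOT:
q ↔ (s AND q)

(q AND (s AND q)) OR (NOT q AND NOT (s AND q))
(Biconditional = both true or both false)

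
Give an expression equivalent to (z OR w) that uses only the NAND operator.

((z NAND z) NAND (w NAND w))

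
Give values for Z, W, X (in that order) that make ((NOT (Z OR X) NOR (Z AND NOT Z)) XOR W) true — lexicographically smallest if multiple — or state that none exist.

Z=0, W=0, X=1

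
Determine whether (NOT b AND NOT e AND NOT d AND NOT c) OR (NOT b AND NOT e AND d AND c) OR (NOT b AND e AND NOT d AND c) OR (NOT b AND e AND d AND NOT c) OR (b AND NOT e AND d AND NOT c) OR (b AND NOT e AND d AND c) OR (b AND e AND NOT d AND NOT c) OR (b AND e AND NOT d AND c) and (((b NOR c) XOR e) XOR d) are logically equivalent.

Yes, they are equivalent — the two output columns agree on all 16 assignments:
b | e | d | c | Expression 1 | Expression 2
-------------------------------------------
0 | 0 | 0 | 0 | 1 | 1
0 | 0 | 0 | 1 | 0 | 0
0 | 0 | 1 | 0 | 0 | 0
0 | 0 | 1 | 1 | 1 | 1
0 | 1 | 0 | 0 | 0 | 0
0 | 1 | 0 | 1 | 1 | 1
0 | 1 | 1 | 0 | 1 | 1
0 | 1 | 1 | 1 | 0 | 0
1 | 0 | 0 | 0 | 0 | 0
1 | 0 | 0 | 1 | 0 | 0
1 | 0 | 1 | 0 | 1 | 1
1 | 0 | 1 | 1 | 1 | 1
1 | 1 | 0 | 0 | 1 | 1
1 | 1 | 0 | 1 | 1 | 1
1 | 1 | 1 | 0 | 0 | 0
1 | 1 | 1 | 1 | 0 | 0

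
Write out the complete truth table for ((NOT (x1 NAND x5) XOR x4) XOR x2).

x4 | x5 | x2 | x1 | Output
--------------------------
0 | 0 | 0 | 0 | 0
0 | 0 | 0 | 1 | 0
0 | 0 | 1 | 0 | 1
0 | 0 | 1 | 1 | 1
0 | 1 | 0 | 0 | 0
0 | 1 | 0 | 1 | 1
0 | 1 | 1 | 0 | 1
0 | 1 | 1 | 1 | 0
1 | 0 | 0 | 0 | 1
1 | 0 | 0 | 1 | 1
1 | 0 | 1 | 0 | 0
1 | 0 | 1 | 1 | 0
1 | 1 | 0 | 0 | 1
1 | 1 | 0 | 1 | 0
1 | 1 | 1 | 0 | 0
1 | 1 | 1 | 1 | 1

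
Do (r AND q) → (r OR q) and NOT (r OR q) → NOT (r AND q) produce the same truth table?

Yes, Contrapositive is always equivalent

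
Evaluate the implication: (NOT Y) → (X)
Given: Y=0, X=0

Antecedent (NOT Y) = 1; consequent (X) = 0.
1 → 0 = 0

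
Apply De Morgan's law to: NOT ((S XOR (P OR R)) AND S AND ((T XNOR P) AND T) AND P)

NOT (S XOR (P OR R)) OR NOT S OR NOT ((T XNOR P) AND T) OR NOT P
De Morgan's: NOT(AND of terms) = OR of negations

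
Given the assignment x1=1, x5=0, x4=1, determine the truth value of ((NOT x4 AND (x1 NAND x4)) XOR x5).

Substituting: ((NOT 1 AND (1 NAND 1)) XOR 0)
= 0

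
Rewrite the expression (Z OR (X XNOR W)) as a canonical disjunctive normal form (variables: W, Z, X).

(NOT W AND NOT Z AND NOT X) OR (NOT W AND Z AND NOT X) OR (NOT W AND Z AND X) OR (W AND NOT Z AND X) OR (W AND Z AND NOT X) OR (W AND Z AND X)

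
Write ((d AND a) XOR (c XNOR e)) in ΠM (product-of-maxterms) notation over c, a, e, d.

ΠM(2, 3, 5, 6, 8, 9, 12, 15) = (c OR a OR NOT e OR d) AND (c OR a OR NOT e OR NOT d) AND (c OR NOT a OR e OR NOT d) AND (c OR NOT a OR NOT e OR d) AND (NOT c OR a OR e OR d) AND (NOT c OR a OR e OR NOT d) AND (NOT c OR NOT a OR e OR d) AND (NOT c OR NOT a OR NOT e OR NOT d)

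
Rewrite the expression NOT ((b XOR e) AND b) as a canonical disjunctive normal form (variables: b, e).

(NOT b AND NOT e) OR (NOT b AND e) OR (b AND e)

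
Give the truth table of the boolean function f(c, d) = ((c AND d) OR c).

c | d | Output
--------------
0 | 0 | 0
0 | 1 | 0
1 | 0 | 1
1 | 1 | 1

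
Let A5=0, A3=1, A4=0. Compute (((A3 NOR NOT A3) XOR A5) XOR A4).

Substituting: (((1 NOR NOT 1) XOR 0) XOR 0)
= 0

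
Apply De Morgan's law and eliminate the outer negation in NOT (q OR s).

NOT q AND NOT s
De Morgan's: NOT(OR of terms) = AND of negations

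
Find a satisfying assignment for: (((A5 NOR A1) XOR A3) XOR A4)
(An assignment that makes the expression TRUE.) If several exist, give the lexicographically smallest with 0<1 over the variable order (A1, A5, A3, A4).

A1=0, A5=0, A3=0, A4=0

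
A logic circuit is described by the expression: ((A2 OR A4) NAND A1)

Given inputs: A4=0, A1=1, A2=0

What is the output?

Substituting: ((0 OR 0) NAND 1)
= 1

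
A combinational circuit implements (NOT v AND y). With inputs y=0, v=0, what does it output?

Substituting: (NOT 0 AND 0)
= 0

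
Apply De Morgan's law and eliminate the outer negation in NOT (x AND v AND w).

NOT x OR NOT v OR NOT w
De Morgan's: NOT(AND of terms) = OR of negations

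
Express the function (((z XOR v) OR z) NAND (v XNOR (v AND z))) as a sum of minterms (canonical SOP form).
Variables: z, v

Σm(0, 1) = (NOT z AND NOT v) OR (NOT z AND v)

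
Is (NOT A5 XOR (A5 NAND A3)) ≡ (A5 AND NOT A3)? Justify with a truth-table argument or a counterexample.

Yes, they are equivalent — the two output columns agree on all 4 assignments:
A5 | A3 | Expression 1 | Expression 2
-------------------------------------
0 | 0 | 0 | 0
0 | 1 | 0 | 0
1 | 0 | 1 | 1
1 | 1 | 0 | 0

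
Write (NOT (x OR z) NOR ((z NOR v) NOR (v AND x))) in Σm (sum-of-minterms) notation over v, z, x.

Σm(1, 5, 7) = (NOT v AND NOT z AND x) OR (v AND NOT z AND x) OR (v AND z AND x)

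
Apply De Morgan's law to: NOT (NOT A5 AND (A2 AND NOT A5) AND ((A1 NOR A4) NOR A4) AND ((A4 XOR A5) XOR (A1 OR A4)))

A5 OR NOT (A2 AND NOT A5) OR NOT ((A1 NOR A4) NOR A4) OR NOT ((A4 XOR A5) XOR (A1 OR A4))
De Morgan's: NOT(AND of terms) = OR of negations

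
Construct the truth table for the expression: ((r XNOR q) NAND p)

q | p | r | Output
------------------
0 | 0 | 0 | 1
0 | 0 | 1 | 1
0 | 1 | 0 | 0
0 | 1 | 1 | 1
1 | 0 | 0 | 1
1 | 0 | 1 | 1
1 | 1 | 0 | 1
1 | 1 | 1 | 0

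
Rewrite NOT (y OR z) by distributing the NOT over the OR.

NOT y AND NOT z
De Morgan's: NOT(OR of terms) = AND of negations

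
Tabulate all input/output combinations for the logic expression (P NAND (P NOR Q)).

Q | P | Output
--------------
0 | 0 | 1
0 | 1 | 1
1 | 0 | 1
1 | 1 | 1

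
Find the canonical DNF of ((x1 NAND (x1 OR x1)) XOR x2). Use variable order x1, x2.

(NOT x1 AND NOT x2) OR (x1 AND x2)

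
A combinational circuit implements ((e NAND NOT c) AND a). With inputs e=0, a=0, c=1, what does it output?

Substituting: ((0 NAND NOT 1) AND 0)
= 0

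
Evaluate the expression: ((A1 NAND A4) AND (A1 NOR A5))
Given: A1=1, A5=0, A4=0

Substituting: ((1 NAND 0) AND (1 NOR 0))
= 0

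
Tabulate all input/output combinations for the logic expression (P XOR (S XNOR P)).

S | P | Output
--------------
0 | 0 | 1
0 | 1 | 1
1 | 0 | 0
1 | 1 | 0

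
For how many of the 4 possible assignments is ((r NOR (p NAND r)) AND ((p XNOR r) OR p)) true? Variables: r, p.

No assignment satisfies the expression.
Count: 0 out of 4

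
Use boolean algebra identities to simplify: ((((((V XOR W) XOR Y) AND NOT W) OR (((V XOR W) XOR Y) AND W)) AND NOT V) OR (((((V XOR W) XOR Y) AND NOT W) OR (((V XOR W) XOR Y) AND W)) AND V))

By distribution ((E AND v) OR (E AND NOT v) = E) then distribution ((E AND v) OR (E AND NOT v) = E):
= ((V XOR W) XOR Y)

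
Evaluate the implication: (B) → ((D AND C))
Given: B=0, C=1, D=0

Antecedent (B) = 0; consequent ((D AND C)) = 0.
0 → 0 = 1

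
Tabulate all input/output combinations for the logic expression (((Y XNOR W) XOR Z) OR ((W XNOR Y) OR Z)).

Z | W | Y | Output
------------------
0 | 0 | 0 | 1
0 | 0 | 1 | 0
0 | 1 | 0 | 0
0 | 1 | 1 | 1
1 | 0 | 0 | 1
1 | 0 | 1 | 1
1 | 1 | 0 | 1
1 | 1 | 1 | 1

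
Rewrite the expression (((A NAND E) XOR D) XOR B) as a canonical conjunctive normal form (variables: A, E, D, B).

(A OR E OR D OR NOT B) AND (A OR E OR NOT D OR B) AND (A OR NOT E OR D OR NOT B) AND (A OR NOT E OR NOT D OR B) AND (NOT A OR E OR D OR NOT B) AND (NOT A OR E OR NOT D OR B) AND (NOT A OR NOT E OR D OR B) AND (NOT A OR NOT E OR NOT D OR NOT B)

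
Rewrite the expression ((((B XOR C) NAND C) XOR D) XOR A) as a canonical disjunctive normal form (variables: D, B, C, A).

(NOT D AND NOT B AND NOT C AND NOT A) OR (NOT D AND NOT B AND C AND A) OR (NOT D AND B AND NOT C AND NOT A) OR (NOT D AND B AND C AND NOT A) OR (D AND NOT B AND NOT C AND A) OR (D AND NOT B AND C AND NOT A) OR (D AND B AND NOT C AND A) OR (D AND B AND C AND A)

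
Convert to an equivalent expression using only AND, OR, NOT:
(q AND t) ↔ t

((q AND t) AND t) OR (NOT (q AND t) AND NOT t)
(Biconditional = both true or both false)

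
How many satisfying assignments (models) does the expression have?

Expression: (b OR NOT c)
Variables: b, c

Satisfying assignments: (0,0), (1,0), (1,1)
Count: 3 out of 4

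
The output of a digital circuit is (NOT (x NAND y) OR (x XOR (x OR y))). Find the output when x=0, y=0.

Substituting: (NOT (0 NAND 0) OR (0 XOR (0 OR 0)))
= 0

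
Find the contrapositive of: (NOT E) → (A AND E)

Contrapositive: NOT (A AND E) → E
Note: A statement and its contrapositive are logically equivalent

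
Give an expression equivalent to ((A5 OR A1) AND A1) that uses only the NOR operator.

((((A5 NOR A1) NOR (A5 NOR A1)) NOR ((A5 NOR A1) NOR (A5 NOR A1))) NOR (A1 NOR A1))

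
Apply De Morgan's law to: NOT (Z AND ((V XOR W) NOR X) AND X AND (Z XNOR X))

NOT Z OR NOT ((V XOR W) NOR X) OR NOT X OR NOT (Z XNOR X)
De Morgan's: NOT(AND of terms) = OR of negations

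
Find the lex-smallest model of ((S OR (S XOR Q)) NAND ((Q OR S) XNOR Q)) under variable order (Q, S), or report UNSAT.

Q=0, S=0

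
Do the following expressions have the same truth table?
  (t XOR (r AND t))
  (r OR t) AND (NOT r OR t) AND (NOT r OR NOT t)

Yes, they are equivalent — the two output columns agree on all 4 assignments:
r | t | Expression 1 | Expression 2
-----------------------------------
0 | 0 | 0 | 0
0 | 1 | 1 | 1
1 | 0 | 0 | 0
1 | 1 | 0 | 0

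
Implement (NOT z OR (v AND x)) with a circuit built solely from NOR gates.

(((z NOR z) NOR ((v NOR v) NOR (x NOR x))) NOR ((z NOR z) NOR ((v NOR v) NOR (x NOR x))))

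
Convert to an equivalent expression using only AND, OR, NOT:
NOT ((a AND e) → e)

(a AND e) AND NOT e
(Negated implication: NOT(A → B) = A AND NOT B)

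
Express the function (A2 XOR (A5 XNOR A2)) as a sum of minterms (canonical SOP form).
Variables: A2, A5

Σm(0, 2) = (NOT A2 AND NOT A5) OR (A2 AND NOT A5)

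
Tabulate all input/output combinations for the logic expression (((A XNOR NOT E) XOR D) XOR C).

D | A | E | C | Output
----------------------
0 | 0 | 0 | 0 | 0
0 | 0 | 0 | 1 | 1
0 | 0 | 1 | 0 | 1
0 | 0 | 1 | 1 | 0
0 | 1 | 0 | 0 | 1
0 | 1 | 0 | 1 | 0
0 | 1 | 1 | 0 | 0
0 | 1 | 1 | 1 | 1
1 | 0 | 0 | 0 | 1
1 | 0 | 0 | 1 | 0
1 | 0 | 1 | 0 | 0
1 | 0 | 1 | 1 | 1
1 | 1 | 0 | 0 | 0
1 | 1 | 0 | 1 | 1
1 | 1 | 1 | 0 | 1
1 | 1 | 1 | 1 | 0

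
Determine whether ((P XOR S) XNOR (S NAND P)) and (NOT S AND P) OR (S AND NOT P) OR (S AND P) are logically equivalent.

Yes, they are equivalent — the two output columns agree on all 4 assignments:
S | P | Expression 1 | Expression 2
-----------------------------------
0 | 0 | 0 | 0
0 | 1 | 1 | 1
1 | 0 | 1 | 1
1 | 1 | 1 | 1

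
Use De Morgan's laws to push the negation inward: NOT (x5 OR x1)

NOT x5 AND NOT x1
De Morgan's: NOT(OR of terms) = AND of negations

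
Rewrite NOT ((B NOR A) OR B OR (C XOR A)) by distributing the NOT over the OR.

NOT (B NOR A) AND NOT B AND NOT (C XOR A)
De Morgan's: NOT(OR of terms) = AND of negations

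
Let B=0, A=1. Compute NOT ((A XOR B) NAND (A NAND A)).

Substituting: NOT ((1 XOR 0) NAND (1 NAND 1))
= 0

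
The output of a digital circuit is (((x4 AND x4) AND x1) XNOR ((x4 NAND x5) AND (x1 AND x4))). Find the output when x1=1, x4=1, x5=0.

Substituting: (((1 AND 1) AND 1) XNOR ((1 NAND 0) AND (1 AND 1)))
= 1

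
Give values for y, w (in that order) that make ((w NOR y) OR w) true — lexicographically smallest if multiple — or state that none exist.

y=0, w=0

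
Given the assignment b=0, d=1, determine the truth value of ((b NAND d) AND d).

Substituting: ((0 NAND 1) AND 1)
= 1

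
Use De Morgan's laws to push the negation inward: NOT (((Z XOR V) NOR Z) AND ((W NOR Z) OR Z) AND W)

NOT ((Z XOR V) NOR Z) OR NOT ((W NOR Z) OR Z) OR NOT W
De Morgan's: NOT(AND of terms) = OR of negations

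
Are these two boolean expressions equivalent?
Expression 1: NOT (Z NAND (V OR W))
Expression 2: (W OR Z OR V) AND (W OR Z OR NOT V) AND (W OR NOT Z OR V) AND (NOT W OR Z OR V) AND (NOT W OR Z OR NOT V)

Yes, they are equivalent — the two output columns agree on all 8 assignments:
W | Z | V | Expression 1 | Expression 2
---------------------------------------
0 | 0 | 0 | 0 | 0
0 | 0 | 1 | 0 | 0
0 | 1 | 0 | 0 | 0
0 | 1 | 1 | 1 | 1
1 | 0 | 0 | 0 | 0
1 | 0 | 1 | 0 | 0
1 | 1 | 0 | 1 | 1
1 | 1 | 1 | 1 | 1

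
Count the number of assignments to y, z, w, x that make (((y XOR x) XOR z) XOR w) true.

Satisfying assignments: (0,0,0,1), (0,0,1,0), (0,1,0,0), (0,1,1,1), (1,0,0,0), (1,0,1,1), (1,1,0,1), (1,1,1,0)
Count: 8 out of 16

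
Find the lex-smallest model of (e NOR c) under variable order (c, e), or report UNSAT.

c=0, e=0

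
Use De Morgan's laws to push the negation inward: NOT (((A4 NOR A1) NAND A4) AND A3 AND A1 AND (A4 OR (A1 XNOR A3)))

NOT ((A4 NOR A1) NAND A4) OR NOT A3 OR NOT A1 OR NOT (A4 OR (A1 XNOR A3))
De Morgan's: NOT(AND of terms) = OR of negations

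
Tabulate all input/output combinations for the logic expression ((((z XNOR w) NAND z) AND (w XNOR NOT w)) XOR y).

y | z | w | Output
------------------
0 | 0 | 0 | 0
0 | 0 | 1 | 0
0 | 1 | 0 | 0
0 | 1 | 1 | 0
1 | 0 | 0 | 1
1 | 0 | 1 | 1
1 | 1 | 0 | 1
1 | 1 | 1 | 1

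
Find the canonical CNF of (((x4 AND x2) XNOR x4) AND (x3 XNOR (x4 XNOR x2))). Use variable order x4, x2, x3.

(x4 OR x2 OR x3) AND (x4 OR NOT x2 OR NOT x3) AND (NOT x4 OR x2 OR x3) AND (NOT x4 OR x2 OR NOT x3) AND (NOT x4 OR NOT x2 OR x3)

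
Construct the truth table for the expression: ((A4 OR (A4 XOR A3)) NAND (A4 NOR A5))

A3 | A5 | A4 | Output
---------------------
0 | 0 | 0 | 1
0 | 0 | 1 | 1
0 | 1 | 0 | 1
0 | 1 | 1 | 1
1 | 0 | 0 | 0
1 | 0 | 1 | 1
1 | 1 | 0 | 1
1 | 1 | 1 | 1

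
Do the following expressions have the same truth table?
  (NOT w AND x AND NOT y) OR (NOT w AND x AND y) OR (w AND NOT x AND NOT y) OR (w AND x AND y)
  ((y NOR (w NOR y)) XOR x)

Yes, they are equivalent — the two output columns agree on all 8 assignments:
w | x | y | Expression 1 | Expression 2
---------------------------------------
0 | 0 | 0 | 0 | 0
0 | 0 | 1 | 0 | 0
0 | 1 | 0 | 1 | 1
0 | 1 | 1 | 1 | 1
1 | 0 | 0 | 1 | 1
1 | 0 | 1 | 0 | 0
1 | 1 | 0 | 0 | 0
1 | 1 | 1 | 1 | 1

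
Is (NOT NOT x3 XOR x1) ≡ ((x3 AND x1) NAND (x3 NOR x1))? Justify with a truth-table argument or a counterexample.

No. Counterexample: with x3=0, x1=0, Expression 1 = 0 but Expression 2 = 1.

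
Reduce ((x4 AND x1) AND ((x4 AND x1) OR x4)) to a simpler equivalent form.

By absorption (E AND (E OR v) = E):
= (x4 AND x1)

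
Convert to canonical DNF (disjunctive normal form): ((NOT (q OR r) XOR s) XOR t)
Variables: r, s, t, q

(NOT r AND NOT s AND NOT t AND NOT q) OR (NOT r AND NOT s AND t AND q) OR (NOT r AND s AND NOT t AND q) OR (NOT r AND s AND t AND NOT q) OR (r AND NOT s AND t AND NOT q) OR (r AND NOT s AND t AND q) OR (r AND s AND NOT t AND NOT q) OR (r AND s AND NOT t AND q)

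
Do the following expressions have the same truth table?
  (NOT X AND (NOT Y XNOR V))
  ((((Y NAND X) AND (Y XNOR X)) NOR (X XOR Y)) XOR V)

No. Counterexample: with V=0, X=0, Y=1, Expression 1 = 1 but Expression 2 = 0.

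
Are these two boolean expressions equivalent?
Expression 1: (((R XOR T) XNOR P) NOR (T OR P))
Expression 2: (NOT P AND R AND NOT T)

Yes, they are equivalent — the two output columns agree on all 8 assignments:
P | R | T | Expression 1 | Expression 2
---------------------------------------
0 | 0 | 0 | 0 | 0
0 | 0 | 1 | 0 | 0
0 | 1 | 0 | 1 | 1
0 | 1 | 1 | 0 | 0
1 | 0 | 0 | 0 | 0
1 | 0 | 1 | 0 | 0
1 | 1 | 0 | 0 | 0
1 | 1 | 1 | 0 | 0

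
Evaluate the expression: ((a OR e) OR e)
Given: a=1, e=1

Substituting: ((1 OR 1) OR 1)
= 1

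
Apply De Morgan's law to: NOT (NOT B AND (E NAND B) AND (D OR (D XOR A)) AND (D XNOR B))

B OR NOT (E NAND B) OR NOT (D OR (D XOR A)) OR NOT (D XNOR B)
De Morgan's: NOT(AND of terms) = OR of negations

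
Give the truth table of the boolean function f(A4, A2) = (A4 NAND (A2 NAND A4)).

A4 | A2 | Output
----------------
0 | 0 | 1
0 | 1 | 1
1 | 0 | 0
1 | 1 | 1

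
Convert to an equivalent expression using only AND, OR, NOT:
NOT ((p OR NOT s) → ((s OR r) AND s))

(p OR NOT s) AND NOT ((s OR r) AND s)
(Negated implication: NOT(A → B) = A AND NOT B)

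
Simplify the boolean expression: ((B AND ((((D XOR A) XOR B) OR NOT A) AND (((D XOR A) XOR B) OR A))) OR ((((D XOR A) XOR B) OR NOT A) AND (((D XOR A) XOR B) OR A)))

By absorption (E OR (E AND v) = E) then distribution ((E OR v) AND (E OR NOT v) = E):
= ((D XOR A) XOR B)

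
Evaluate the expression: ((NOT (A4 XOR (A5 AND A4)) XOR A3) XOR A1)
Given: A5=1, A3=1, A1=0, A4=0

Substituting: ((NOT (0 XOR (1 AND 0)) XOR 1) XOR 0)
= 0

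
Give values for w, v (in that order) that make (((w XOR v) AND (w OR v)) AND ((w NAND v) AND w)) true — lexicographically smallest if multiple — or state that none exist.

w=1, v=0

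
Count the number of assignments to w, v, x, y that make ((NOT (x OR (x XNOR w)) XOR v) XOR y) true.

Satisfying assignments: (0,0,0,1), (0,0,1,1), (0,1,0,0), (0,1,1,0), (1,0,0,0), (1,0,1,1), (1,1,0,1), (1,1,1,0)
Count: 8 out of 16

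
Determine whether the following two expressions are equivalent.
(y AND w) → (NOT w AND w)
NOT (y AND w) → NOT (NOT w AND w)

No, Inverse is not equivalent to original (counterexample: w=1, v=0, y=1)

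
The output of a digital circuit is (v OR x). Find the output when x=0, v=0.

Substituting: (0 OR 0)
= 0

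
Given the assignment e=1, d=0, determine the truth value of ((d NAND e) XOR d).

Substituting: ((0 NAND 1) XOR 0)
= 1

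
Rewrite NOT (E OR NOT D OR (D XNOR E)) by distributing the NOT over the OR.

NOT E AND D AND NOT (D XNOR E)
De Morgan's: NOT(OR of terms) = AND of negations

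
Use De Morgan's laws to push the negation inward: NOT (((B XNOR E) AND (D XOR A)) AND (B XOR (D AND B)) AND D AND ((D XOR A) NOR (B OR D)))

NOT ((B XNOR E) AND (D XOR A)) OR NOT (B XOR (D AND B)) OR NOT D OR NOT ((D XOR A) NOR (B OR D))
De Morgan's: NOT(AND of terms) = OR of negations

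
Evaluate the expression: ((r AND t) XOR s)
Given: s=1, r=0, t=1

Substituting: ((0 AND 1) XOR 1)
= 1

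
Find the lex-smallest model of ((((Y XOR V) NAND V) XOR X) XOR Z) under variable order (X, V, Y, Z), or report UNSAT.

X=0, V=0, Y=0, Z=0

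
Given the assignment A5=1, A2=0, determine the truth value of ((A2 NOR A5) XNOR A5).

Substituting: ((0 NOR 1) XNOR 1)
= 0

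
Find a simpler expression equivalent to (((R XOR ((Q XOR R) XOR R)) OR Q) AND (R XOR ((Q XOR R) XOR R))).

By absorption (E AND (E OR v) = E) then XOR self-cancellation ((E XOR v) XOR v = E):
= (Q XOR R)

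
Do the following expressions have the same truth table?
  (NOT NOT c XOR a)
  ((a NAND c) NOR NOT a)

No. Counterexample: with a=0, c=1, Expression 1 = 1 but Expression 2 = 0.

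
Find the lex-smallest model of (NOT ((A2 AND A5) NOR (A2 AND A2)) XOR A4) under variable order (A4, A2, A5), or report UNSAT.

A4=0, A2=1, A5=0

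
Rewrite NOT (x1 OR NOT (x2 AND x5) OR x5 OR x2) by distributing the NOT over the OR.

NOT x1 AND (x2 AND x5) AND NOT x5 AND NOT x2
De Morgan's: NOT(OR of terms) = AND of negations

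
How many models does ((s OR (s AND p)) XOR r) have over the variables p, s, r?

Satisfying assignments: (0,0,1), (0,1,0), (1,0,1), (1,1,0)
Count: 4 out of 8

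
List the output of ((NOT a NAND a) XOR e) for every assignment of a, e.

a | e | Output
--------------
0 | 0 | 1
0 | 1 | 0
1 | 0 | 1
1 | 1 | 0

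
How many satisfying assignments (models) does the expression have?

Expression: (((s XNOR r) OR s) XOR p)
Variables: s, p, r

Satisfying assignments: (0,0,0), (0,1,1), (1,0,0), (1,0,1)
Count: 4 out of 8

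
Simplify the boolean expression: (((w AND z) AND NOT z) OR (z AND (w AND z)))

By distribution ((E AND v) OR (E AND NOT v) = E):
= (w AND z)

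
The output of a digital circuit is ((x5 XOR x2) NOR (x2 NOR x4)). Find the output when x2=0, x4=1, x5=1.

Substituting: ((1 XOR 0) NOR (0 NOR 1))
= 0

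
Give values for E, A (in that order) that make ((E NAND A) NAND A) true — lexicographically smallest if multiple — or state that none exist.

E=0, A=0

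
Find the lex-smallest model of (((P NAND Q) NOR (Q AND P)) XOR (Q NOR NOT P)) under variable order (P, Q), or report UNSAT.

P=1, Q=0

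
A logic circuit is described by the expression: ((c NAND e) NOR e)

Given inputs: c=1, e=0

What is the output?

Substituting: ((1 NAND 0) NOR 0)
= 0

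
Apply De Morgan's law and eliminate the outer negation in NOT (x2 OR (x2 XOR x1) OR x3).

NOT x2 AND NOT (x2 XOR x1) AND NOT x3
De Morgan's: NOT(OR of terms) = AND of negations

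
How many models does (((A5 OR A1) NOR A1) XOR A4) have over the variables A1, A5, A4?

Satisfying assignments: (0,0,0), (0,1,1), (1,0,1), (1,1,1)
Count: 4 out of 8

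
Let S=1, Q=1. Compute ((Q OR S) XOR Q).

Substituting: ((1 OR 1) XOR 1)
= 0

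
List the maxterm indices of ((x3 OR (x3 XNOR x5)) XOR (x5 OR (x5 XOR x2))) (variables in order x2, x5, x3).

ΠM(3, 4, 5, 7) = (x2 OR NOT x5 OR NOT x3) AND (NOT x2 OR x5 OR x3) AND (NOT x2 OR x5 OR NOT x3) AND (NOT x2 OR NOT x5 OR NOT x3)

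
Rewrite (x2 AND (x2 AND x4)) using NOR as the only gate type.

((x2 NOR x2) NOR (((x2 NOR x2) NOR (x4 NOR x4)) NOR ((x2 NOR x2) NOR (x4 NOR x4))))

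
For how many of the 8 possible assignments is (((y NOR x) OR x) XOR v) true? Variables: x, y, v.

Satisfying assignments: (0,0,0), (0,1,1), (1,0,0), (1,1,0)
Count: 4 out of 8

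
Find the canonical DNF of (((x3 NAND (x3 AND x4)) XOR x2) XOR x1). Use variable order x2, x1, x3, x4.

(NOT x2 AND NOT x1 AND NOT x3 AND NOT x4) OR (NOT x2 AND NOT x1 AND NOT x3 AND x4) OR (NOT x2 AND NOT x1 AND x3 AND NOT x4) OR (NOT x2 AND x1 AND x3 AND x4) OR (x2 AND NOT x1 AND x3 AND x4) OR (x2 AND x1 AND NOT x3 AND NOT x4) OR (x2 AND x1 AND NOT x3 AND x4) OR (x2 AND x1 AND x3 AND NOT x4)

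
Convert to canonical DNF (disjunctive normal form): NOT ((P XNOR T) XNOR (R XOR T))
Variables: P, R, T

(NOT P AND NOT R AND NOT T) OR (NOT P AND NOT R AND T) OR (P AND R AND NOT T) OR (P AND R AND T)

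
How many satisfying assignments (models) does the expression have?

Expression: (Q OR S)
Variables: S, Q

Satisfying assignments: (0,1), (1,0), (1,1)
Count: 3 out of 4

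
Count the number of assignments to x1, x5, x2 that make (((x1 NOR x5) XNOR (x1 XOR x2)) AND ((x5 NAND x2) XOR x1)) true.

Satisfying assignments: (0,0,1), (0,1,0), (1,1,1)
Count: 3 out of 8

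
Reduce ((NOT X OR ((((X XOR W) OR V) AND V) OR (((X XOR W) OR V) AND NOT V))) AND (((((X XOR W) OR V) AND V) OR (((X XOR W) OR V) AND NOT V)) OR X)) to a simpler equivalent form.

By distribution ((E OR v) AND (E OR NOT v) = E) then distribution ((E AND v) OR (E AND NOT v) = E):
= ((X XOR W) OR V)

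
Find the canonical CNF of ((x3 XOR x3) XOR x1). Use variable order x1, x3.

(x1 OR x3) AND (x1 OR NOT x3)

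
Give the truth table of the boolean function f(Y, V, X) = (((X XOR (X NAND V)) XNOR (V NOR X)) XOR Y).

Y | V | X | Output
------------------
0 | 0 | 0 | 1
0 | 0 | 1 | 1
0 | 1 | 0 | 0
0 | 1 | 1 | 0
1 | 0 | 0 | 0
1 | 0 | 1 | 0
1 | 1 | 0 | 1
1 | 1 | 1 | 1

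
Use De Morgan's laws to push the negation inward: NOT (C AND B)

NOT C OR NOT B
De Morgan's: NOT(AND of terms) = OR of negations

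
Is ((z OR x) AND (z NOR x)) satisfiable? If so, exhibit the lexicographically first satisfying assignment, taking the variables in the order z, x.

UNSATISFIABLE - no assignment makes this expression true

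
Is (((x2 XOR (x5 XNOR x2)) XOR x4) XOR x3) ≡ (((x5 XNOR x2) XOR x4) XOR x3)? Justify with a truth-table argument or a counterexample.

No. Counterexample: with x5=0, x4=0, x2=1, x3=0, Expression 1 = 1 but Expression 2 = 0.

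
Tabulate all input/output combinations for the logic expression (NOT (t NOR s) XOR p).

p | t | s | Output
------------------
0 | 0 | 0 | 0
0 | 0 | 1 | 1
0 | 1 | 0 | 1
0 | 1 | 1 | 1
1 | 0 | 0 | 1
1 | 0 | 1 | 0
1 | 1 | 0 | 0
1 | 1 | 1 | 0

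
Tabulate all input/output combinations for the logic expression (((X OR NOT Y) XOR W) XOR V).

X | W | Y | V | Output
----------------------
0 | 0 | 0 | 0 | 1
0 | 0 | 0 | 1 | 0
0 | 0 | 1 | 0 | 0
0 | 0 | 1 | 1 | 1
0 | 1 | 0 | 0 | 0
0 | 1 | 0 | 1 | 1
0 | 1 | 1 | 0 | 1
0 | 1 | 1 | 1 | 0
1 | 0 | 0 | 0 | 1
1 | 0 | 0 | 1 | 0
1 | 0 | 1 | 0 | 1
1 | 0 | 1 | 1 | 0
1 | 1 | 0 | 0 | 0
1 | 1 | 0 | 1 | 1
1 | 1 | 1 | 0 | 0
1 | 1 | 1 | 1 | 1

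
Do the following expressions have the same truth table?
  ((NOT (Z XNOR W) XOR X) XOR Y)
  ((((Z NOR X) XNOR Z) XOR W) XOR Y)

No. Counterexample: with Z=1, X=0, W=0, Y=0, Expression 1 = 1 but Expression 2 = 0.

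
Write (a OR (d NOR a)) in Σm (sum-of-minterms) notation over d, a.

Σm(0, 1, 3) = (NOT d AND NOT a) OR (NOT d AND a) OR (d AND a)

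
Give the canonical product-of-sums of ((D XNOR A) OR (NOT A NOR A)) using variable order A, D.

ΠM(1, 2) = (A OR NOT D) AND (NOT A OR D)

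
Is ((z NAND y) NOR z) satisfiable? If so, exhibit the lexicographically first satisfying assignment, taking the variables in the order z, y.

UNSATISFIABLE - no assignment makes this expression true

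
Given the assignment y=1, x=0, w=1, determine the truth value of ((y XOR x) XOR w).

Substituting: ((1 XOR 0) XOR 1)
= 0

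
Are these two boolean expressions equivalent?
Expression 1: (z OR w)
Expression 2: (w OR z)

Yes, they are equivalent — the two output columns agree on all 4 assignments:
z | w | Expression 1 | Expression 2
-----------------------------------
0 | 0 | 0 | 0
0 | 1 | 1 | 1
1 | 0 | 1 | 1
1 | 1 | 1 | 1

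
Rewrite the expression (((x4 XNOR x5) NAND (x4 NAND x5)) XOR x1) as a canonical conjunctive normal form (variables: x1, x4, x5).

(x1 OR x4 OR x5) AND (NOT x1 OR x4 OR NOT x5) AND (NOT x1 OR NOT x4 OR x5) AND (NOT x1 OR NOT x4 OR NOT x5)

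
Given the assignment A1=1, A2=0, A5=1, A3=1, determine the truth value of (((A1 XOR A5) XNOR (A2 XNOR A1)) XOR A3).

Substituting: (((1 XOR 1) XNOR (0 XNOR 1)) XOR 1)
= 0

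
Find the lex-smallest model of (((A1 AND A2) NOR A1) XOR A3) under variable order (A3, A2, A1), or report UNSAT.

A3=0, A2=0, A1=0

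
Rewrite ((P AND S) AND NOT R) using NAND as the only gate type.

((((P NAND S) NAND (P NAND S)) NAND (R NAND R)) NAND (((P NAND S) NAND (P NAND S)) NAND (R NAND R)))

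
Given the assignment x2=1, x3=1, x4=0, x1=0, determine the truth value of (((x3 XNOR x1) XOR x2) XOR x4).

Substituting: (((1 XNOR 0) XOR 1) XOR 0)
= 1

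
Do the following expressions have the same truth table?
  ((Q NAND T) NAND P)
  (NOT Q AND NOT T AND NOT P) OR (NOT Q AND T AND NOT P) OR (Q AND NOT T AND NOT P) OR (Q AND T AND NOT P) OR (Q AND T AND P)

Yes, they are equivalent — the two output columns agree on all 8 assignments:
Q | T | P | Expression 1 | Expression 2
---------------------------------------
0 | 0 | 0 | 1 | 1
0 | 0 | 1 | 0 | 0
0 | 1 | 0 | 1 | 1
0 | 1 | 1 | 0 | 0
1 | 0 | 0 | 1 | 1
1 | 0 | 1 | 0 | 0
1 | 1 | 0 | 1 | 1
1 | 1 | 1 | 1 | 1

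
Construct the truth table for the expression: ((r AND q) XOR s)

r | s | q | Output
------------------
0 | 0 | 0 | 0
0 | 0 | 1 | 0
0 | 1 | 0 | 1
0 | 1 | 1 | 1
1 | 0 | 0 | 0
1 | 0 | 1 | 1
1 | 1 | 0 | 1
1 | 1 | 1 | 0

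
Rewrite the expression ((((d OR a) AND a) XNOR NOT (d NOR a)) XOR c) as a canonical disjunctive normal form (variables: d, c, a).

(NOT d AND NOT c AND NOT a) OR (NOT d AND NOT c AND a) OR (d AND NOT c AND a) OR (d AND c AND NOT a)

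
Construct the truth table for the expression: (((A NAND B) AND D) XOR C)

B | C | A | D | Output
----------------------
0 | 0 | 0 | 0 | 0
0 | 0 | 0 | 1 | 1
0 | 0 | 1 | 0 | 0
0 | 0 | 1 | 1 | 1
0 | 1 | 0 | 0 | 1
0 | 1 | 0 | 1 | 0
0 | 1 | 1 | 0 | 1
0 | 1 | 1 | 1 | 0
1 | 0 | 0 | 0 | 0
1 | 0 | 0 | 1 | 1
1 | 0 | 1 | 0 | 0
1 | 0 | 1 | 1 | 0
1 | 1 | 0 | 0 | 1
1 | 1 | 0 | 1 | 0
1 | 1 | 1 | 0 | 1
1 | 1 | 1 | 1 | 1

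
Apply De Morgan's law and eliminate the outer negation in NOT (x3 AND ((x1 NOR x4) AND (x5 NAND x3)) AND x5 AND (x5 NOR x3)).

NOT x3 OR NOT ((x1 NOR x4) AND (x5 NAND x3)) OR NOT x5 OR NOT (x5 NOR x3)
De Morgan's: NOT(AND of terms) = OR of negations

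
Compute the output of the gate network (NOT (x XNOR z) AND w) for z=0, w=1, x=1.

Substituting: (NOT (1 XNOR 0) AND 1)
= 1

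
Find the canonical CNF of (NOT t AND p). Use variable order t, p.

(t OR p) AND (NOT t OR p) AND (NOT t OR NOT p)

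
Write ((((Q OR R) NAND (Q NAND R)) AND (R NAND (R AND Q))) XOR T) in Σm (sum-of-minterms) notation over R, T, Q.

Σm(0, 3, 6, 7) = (NOT R AND NOT T AND NOT Q) OR (NOT R AND T AND Q) OR (R AND T AND NOT Q) OR (R AND T AND Q)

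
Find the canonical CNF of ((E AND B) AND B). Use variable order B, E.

(B OR E) AND (B OR NOT E) AND (NOT B OR E)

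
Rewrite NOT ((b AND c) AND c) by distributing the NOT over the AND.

NOT (b AND c) OR NOT c
De Morgan's: NOT(AND of terms) = OR of negations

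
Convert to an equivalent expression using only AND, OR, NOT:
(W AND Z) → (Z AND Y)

NOT (W AND Z) OR (Z AND Y)
(Implication elimination: A → B = NOT A OR B)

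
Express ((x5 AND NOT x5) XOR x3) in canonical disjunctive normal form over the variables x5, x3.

(NOT x5 AND x3) OR (x5 AND x3)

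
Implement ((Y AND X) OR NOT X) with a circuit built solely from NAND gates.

((((Y NAND X) NAND (Y NAND X)) NAND ((Y NAND X) NAND (Y NAND X))) NAND ((X NAND X) NAND (X NAND X)))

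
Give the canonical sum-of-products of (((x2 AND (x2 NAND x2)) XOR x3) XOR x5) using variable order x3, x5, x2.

Σm(2, 3, 4, 5) = (NOT x3 AND x5 AND NOT x2) OR (NOT x3 AND x5 AND x2) OR (x3 AND NOT x5 AND NOT x2) OR (x3 AND NOT x5 AND x2)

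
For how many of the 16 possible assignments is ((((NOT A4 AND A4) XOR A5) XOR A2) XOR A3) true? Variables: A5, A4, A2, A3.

Satisfying assignments: (0,0,0,1), (0,0,1,0), (0,1,0,1), (0,1,1,0), (1,0,0,0), (1,0,1,1), (1,1,0,0), (1,1,1,1)
Count: 8 out of 16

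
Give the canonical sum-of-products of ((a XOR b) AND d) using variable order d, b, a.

Σm(5, 6) = (d AND NOT b AND a) OR (d AND b AND NOT a)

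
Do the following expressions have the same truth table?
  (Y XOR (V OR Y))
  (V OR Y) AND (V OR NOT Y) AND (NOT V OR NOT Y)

Yes, they are equivalent — the two output columns agree on all 4 assignments:
V | Y | Expression 1 | Expression 2
-----------------------------------
0 | 0 | 0 | 0
0 | 1 | 0 | 0
1 | 0 | 1 | 1
1 | 1 | 0 | 0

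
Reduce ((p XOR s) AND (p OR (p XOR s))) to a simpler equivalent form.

By absorption (E AND (E OR v) = E):
= (p XOR s)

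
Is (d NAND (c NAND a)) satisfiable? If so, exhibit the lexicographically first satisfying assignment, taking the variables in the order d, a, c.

d=0, a=0, c=0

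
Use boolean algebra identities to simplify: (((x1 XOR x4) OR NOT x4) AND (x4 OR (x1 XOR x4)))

By distribution ((E OR v) AND (E OR NOT v) = E):
= (x1 XOR x4)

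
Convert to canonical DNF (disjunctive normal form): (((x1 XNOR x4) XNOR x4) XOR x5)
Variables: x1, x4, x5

(NOT x1 AND NOT x4 AND x5) OR (NOT x1 AND x4 AND x5) OR (x1 AND NOT x4 AND NOT x5) OR (x1 AND x4 AND NOT x5)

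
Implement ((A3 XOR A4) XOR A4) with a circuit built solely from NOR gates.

((((((((A3 NOR A4) NOR (A3 NOR A4)) NOR ((A3 NOR A4) NOR (A3 NOR A4))) NOR ((((A3 NOR A3) NOR (A4 NOR A4)) NOR ((A3 NOR A3) NOR (A4 NOR A4))) NOR (((A3 NOR A3) NOR (A4 NOR A4)) NOR ((A3 NOR A3) NOR (A4 NOR A4))))) NOR A4) NOR (((((A3 NOR A4) NOR (A3 NOR A4)) NOR ((A3 NOR A4) NOR (A3 NOR A4))) NOR ((((A3 NOR A3) NOR (A4 NOR A4)) NOR ((A3 NOR A3) NOR (A4 NOR A4))) NOR (((A3 NOR A3) NOR (A4 NOR A4)) NOR ((A3 NOR A3) NOR (A4 NOR A4))))) NOR A4)) NOR ((((((A3 NOR A4) NOR (A3 NOR A4)) NOR ((A3 NOR A4) NOR (A3 NOR A4))) NOR ((((A3 NOR A3) NOR (A4 NOR A4)) NOR ((A3 NOR A3) NOR (A4 NOR A4))) NOR (((A3 NOR A3) NOR (A4 NOR A4)) NOR ((A3 NOR A3) NOR (A4 NOR A4))))) NOR A4) NOR (((((A3 NOR A4) NOR (A3 NOR A4)) NOR ((A3 NOR A4) NOR (A3 NOR A4))) NOR ((((A3 NOR A3) NOR (A4 NOR A4)) NOR ((A3 NOR A3) NOR (A4 NOR A4))) NOR (((A3 NOR A3) NOR (A4 NOR A4)) NOR ((A3 NOR A3) NOR (A4 NOR A4))))) NOR A4))) NOR ((((((((A3 NOR A4) NOR (A3 NOR A4)) NOR ((A3 NOR A4) NOR (A3 NOR A4))) NOR ((((A3 NOR A3) NOR (A4 NOR A4)) NOR ((A3 NOR A3) NOR (A4 NOR A4))) NOR (((A3 NOR A3) NOR (A4 NOR A4)) NOR ((A3 NOR A3) NOR (A4 NOR A4))))) NOR ((((A3 NOR A4) NOR (A3 NOR A4)) NOR ((A3 NOR A4) NOR (A3 NOR A4))) NOR ((((A3 NOR A3) NOR (A4 NOR A4)) NOR ((A3 NOR A3) NOR (A4 NOR A4))) NOR (((A3 NOR A3) NOR (A4 NOR A4)) NOR ((A3 NOR A3) NOR (A4 NOR A4)))))) NOR (A4 NOR A4)) NOR ((((((A3 NOR A4) NOR (A3 NOR A4)) NOR ((A3 NOR A4) NOR (A3 NOR A4))) NOR ((((A3 NOR A3) NOR (A4 NOR A4)) NOR ((A3 NOR A3) NOR (A4 NOR A4))) NOR (((A3 NOR A3) NOR (A4 NOR A4)) NOR ((A3 NOR A3) NOR (A4 NOR A4))))) NOR ((((A3 NOR A4) NOR (A3 NOR A4)) NOR ((A3 NOR A4) NOR (A3 NOR A4))) NOR ((((A3 NOR A3) NOR (A4 NOR A4)) NOR ((A3 NOR A3) NOR (A4 NOR A4))) NOR (((A3 NOR A3) NOR (A4 NOR A4)) NOR ((A3 NOR A3) NOR (A4 NOR A4)))))) NOR (A4 NOR A4))) NOR (((((((A3 NOR A4) NOR (A3 NOR A4)) NOR ((A3 NOR A4) NOR (A3 NOR A4))) NOR ((((A3 NOR A3) NOR (A4 NOR A4)) NOR ((A3 NOR A3) NOR (A4 NOR A4))) NOR (((A3 NOR A3) NOR (A4 NOR A4)) NOR ((A3 NOR A3) NOR (A4 NOR A4))))) NOR ((((A3 NOR A4) NOR (A3 NOR A4)) NOR ((A3 NOR A4) NOR (A3 NOR A4))) NOR ((((A3 NOR A3) NOR (A4 NOR A4)) NOR ((A3 NOR A3) NOR (A4 NOR A4))) NOR (((A3 NOR A3) NOR (A4 NOR A4)) NOR ((A3 NOR A3) NOR (A4 NOR A4)))))) NOR (A4 NOR A4)) NOR ((((((A3 NOR A4) NOR (A3 NOR A4)) NOR ((A3 NOR A4) NOR (A3 NOR A4))) NOR ((((A3 NOR A3) NOR (A4 NOR A4)) NOR ((A3 NOR A3) NOR (A4 NOR A4))) NOR (((A3 NOR A3) NOR (A4 NOR A4)) NOR ((A3 NOR A3) NOR (A4 NOR A4))))) NOR ((((A3 NOR A4) NOR (A3 NOR A4)) NOR ((A3 NOR A4) NOR (A3 NOR A4))) NOR ((((A3 NOR A3) NOR (A4 NOR A4)) NOR ((A3 NOR A3) NOR (A4 NOR A4))) NOR (((A3 NOR A3) NOR (A4 NOR A4)) NOR ((A3 NOR A3) NOR (A4 NOR A4)))))) NOR (A4 NOR A4)))))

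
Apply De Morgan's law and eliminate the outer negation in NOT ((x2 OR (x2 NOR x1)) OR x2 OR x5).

NOT (x2 OR (x2 NOR x1)) AND NOT x2 AND NOT x5
De Morgan's: NOT(OR of terms) = AND of negations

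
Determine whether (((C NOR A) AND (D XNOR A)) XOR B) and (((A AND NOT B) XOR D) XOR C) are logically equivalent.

No. Counterexample: with B=0, A=0, D=0, C=0, Expression 1 = 1 but Expression 2 = 0.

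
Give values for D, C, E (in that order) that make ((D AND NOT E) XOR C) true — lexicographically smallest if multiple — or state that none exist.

D=0, C=1, E=0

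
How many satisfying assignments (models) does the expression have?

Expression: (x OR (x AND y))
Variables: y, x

Satisfying assignments: (0,1), (1,1)
Count: 2 out of 4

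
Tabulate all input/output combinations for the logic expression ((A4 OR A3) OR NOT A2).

A3 | A2 | A4 | Output
---------------------
0 | 0 | 0 | 1
0 | 0 | 1 | 1
0 | 1 | 0 | 0
0 | 1 | 1 | 1
1 | 0 | 0 | 1
1 | 0 | 1 | 1
1 | 1 | 0 | 1
1 | 1 | 1 | 1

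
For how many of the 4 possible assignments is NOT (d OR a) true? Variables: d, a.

Satisfying assignments: (0,0)
Count: 1 out of 4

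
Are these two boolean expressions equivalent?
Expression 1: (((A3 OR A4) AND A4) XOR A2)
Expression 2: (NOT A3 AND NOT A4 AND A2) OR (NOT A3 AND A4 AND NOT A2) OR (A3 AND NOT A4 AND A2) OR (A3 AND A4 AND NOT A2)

Yes, they are equivalent — the two output columns agree on all 8 assignments:
A3 | A4 | A2 | Expression 1 | Expression 2
------------------------------------------
0 | 0 | 0 | 0 | 0
0 | 0 | 1 | 1 | 1
0 | 1 | 0 | 1 | 1
0 | 1 | 1 | 0 | 0
1 | 0 | 0 | 0 | 0
1 | 0 | 1 | 1 | 1
1 | 1 | 0 | 1 | 1
1 | 1 | 1 | 0 | 0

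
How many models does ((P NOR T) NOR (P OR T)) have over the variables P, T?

No assignment satisfies the expression.
Count: 0 out of 4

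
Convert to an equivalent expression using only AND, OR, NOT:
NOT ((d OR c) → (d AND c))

(d OR c) AND NOT (d AND c)
(Negated implication: NOT(A → B) = A AND NOT B)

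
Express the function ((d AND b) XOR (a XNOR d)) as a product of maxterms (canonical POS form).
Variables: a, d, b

ΠM(2, 4, 5, 7) = (a OR NOT d OR b) AND (NOT a OR d OR b) AND (NOT a OR d OR NOT b) AND (NOT a OR NOT d OR NOT b)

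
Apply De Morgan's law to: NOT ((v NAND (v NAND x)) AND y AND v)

NOT (v NAND (v NAND x)) OR NOT y OR NOT v
De Morgan's: NOT(AND of terms) = OR of negations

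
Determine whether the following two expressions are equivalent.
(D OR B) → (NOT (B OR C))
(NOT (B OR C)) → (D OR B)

No, Converse is not equivalent to original (counterexample: C=0, B=0, D=0)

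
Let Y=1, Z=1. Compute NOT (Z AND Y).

Substituting: NOT (1 AND 1)
= 0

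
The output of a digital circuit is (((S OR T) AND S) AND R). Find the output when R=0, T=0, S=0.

Substituting: (((0 OR 0) AND 0) AND 0)
= 0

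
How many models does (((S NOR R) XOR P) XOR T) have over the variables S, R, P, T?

Satisfying assignments: (0,0,0,0), (0,0,1,1), (0,1,0,1), (0,1,1,0), (1,0,0,1), (1,0,1,0), (1,1,0,1), (1,1,1,0)
Count: 8 out of 16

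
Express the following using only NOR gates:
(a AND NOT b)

((a NOR a) NOR ((b NOR b) NOR (b NOR b)))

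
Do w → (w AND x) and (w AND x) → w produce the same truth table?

No, Converse is not equivalent to original (counterexample: w=1, x=0)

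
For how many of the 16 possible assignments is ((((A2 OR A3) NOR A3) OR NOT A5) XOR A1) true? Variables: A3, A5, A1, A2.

Satisfying assignments: (0,0,0,0), (0,0,0,1), (0,1,0,0), (0,1,1,1), (1,0,0,0), (1,0,0,1), (1,1,1,0), (1,1,1,1)
Count: 8 out of 16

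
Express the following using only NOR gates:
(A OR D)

((A NOR D) NOR (A NOR D))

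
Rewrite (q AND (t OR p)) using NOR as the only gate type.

((q NOR q) NOR (((t NOR p) NOR (t NOR p)) NOR ((t NOR p) NOR (t NOR p))))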